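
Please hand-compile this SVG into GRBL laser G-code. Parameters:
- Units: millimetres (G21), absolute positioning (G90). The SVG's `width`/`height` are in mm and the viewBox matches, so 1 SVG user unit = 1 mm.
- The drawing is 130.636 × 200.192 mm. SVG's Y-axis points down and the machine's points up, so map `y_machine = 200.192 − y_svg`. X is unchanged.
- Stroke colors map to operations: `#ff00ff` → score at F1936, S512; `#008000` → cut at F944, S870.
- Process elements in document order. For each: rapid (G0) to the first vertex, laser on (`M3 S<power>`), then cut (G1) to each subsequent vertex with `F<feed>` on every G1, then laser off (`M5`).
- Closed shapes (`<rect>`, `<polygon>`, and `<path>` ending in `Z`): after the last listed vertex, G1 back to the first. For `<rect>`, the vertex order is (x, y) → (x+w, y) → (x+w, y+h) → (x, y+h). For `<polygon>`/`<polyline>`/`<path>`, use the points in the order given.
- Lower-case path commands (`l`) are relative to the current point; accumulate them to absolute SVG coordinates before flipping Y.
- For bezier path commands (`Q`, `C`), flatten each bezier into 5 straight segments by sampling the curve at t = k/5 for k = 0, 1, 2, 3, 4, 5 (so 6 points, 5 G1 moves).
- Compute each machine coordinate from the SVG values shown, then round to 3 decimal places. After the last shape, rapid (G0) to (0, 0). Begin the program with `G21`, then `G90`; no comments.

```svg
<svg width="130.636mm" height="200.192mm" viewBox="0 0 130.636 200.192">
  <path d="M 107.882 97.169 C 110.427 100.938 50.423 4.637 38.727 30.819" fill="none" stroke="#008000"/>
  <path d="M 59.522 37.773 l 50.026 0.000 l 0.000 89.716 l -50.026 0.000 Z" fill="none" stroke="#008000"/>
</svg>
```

1 u = 1 mm; y_m = 200.192 − y.

[1] `<path>` cubic bezier, #008000→cut S870 F944: (107.882,103.023) → (102.790,110.990) → (88.007,132.290) → (68.855,156.243) → (50.655,172.165) → (38.727,169.373)

[2] `<path>` rectangle, #008000→cut S870 F944: (59.522,162.419) → (109.548,162.419) → (109.548,72.703) → (59.522,72.703) → (59.522,162.419) (closed)

G21
G90
G0 X107.882 Y103.023
M3 S870
G1 X102.790 Y110.990 F944
G1 X88.007 Y132.290 F944
G1 X68.855 Y156.243 F944
G1 X50.655 Y172.165 F944
G1 X38.727 Y169.373 F944
M5
G0 X59.522 Y162.419
M3 S870
G1 X109.548 Y162.419 F944
G1 X109.548 Y72.703 F944
G1 X59.522 Y72.703 F944
G1 X59.522 Y162.419 F944
M5
G0 X0.000 Y0.000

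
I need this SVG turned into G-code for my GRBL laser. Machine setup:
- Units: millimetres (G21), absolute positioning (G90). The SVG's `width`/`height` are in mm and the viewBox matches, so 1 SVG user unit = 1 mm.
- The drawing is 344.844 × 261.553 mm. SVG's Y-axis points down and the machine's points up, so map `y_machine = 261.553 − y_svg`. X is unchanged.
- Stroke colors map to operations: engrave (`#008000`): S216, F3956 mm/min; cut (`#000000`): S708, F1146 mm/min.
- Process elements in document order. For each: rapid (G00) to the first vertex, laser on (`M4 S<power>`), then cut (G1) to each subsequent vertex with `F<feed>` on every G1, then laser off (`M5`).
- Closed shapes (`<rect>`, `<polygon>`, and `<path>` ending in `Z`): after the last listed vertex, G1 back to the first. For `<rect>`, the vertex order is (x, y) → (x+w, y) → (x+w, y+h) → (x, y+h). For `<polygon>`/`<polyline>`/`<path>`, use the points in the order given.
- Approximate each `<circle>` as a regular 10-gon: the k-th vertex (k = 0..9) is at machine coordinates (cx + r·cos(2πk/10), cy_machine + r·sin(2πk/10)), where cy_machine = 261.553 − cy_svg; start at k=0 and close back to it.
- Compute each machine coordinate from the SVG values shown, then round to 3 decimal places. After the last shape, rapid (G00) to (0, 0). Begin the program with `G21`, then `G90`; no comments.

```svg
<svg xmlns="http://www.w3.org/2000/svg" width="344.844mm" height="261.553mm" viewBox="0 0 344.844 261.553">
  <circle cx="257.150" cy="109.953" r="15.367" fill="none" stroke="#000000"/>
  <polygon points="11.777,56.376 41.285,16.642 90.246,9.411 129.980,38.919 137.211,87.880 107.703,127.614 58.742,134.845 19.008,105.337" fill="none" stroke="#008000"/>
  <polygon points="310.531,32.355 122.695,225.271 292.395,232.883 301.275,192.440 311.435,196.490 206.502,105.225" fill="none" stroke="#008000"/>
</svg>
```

Since the viewBox matches the mm dimensions, user units are millimetres directly. The only transform is the Y-flip y_m = 261.553 − y_svg.

Shape 1 is a circle drawn with `<circle>`. Its stroke #000000 means cut at S708, F1146. After flipping Y the toolpath is (272.517,151.600) → (269.582,160.632) → (261.899,166.215) → (252.401,166.215) → (244.718,160.632) → (241.783,151.600) → (244.718,142.568) → (252.401,136.985) → (261.899,136.985) → (269.582,142.568) → (272.517,151.600), returning to the start.

Shape 2 is a regular polygon drawn with `<polygon>`. Its stroke #008000 means engrave at S216, F3956. After flipping Y the toolpath is (11.777,205.177) → (41.285,244.911) → (90.246,252.142) → (129.980,222.634) → (137.211,173.673) → (107.703,133.939) → (58.742,126.708) → (19.008,156.216) → (11.777,205.177), returning to the start.

Shape 3 is a closed polygon drawn with `<polygon>`. Its stroke #008000 means engrave at S216, F3956. After flipping Y the toolpath is (310.531,229.198) → (122.695,36.282) → (292.395,28.670) → (301.275,69.113) → (311.435,65.063) → (206.502,156.328) → (310.531,229.198), returning to the start.

G21
G90
G00 X272.517 Y151.600
M4 S708
G1 X269.582 Y160.632 F1146
G1 X261.899 Y166.215 F1146
G1 X252.401 Y166.215 F1146
G1 X244.718 Y160.632 F1146
G1 X241.783 Y151.600 F1146
G1 X244.718 Y142.568 F1146
G1 X252.401 Y136.985 F1146
G1 X261.899 Y136.985 F1146
G1 X269.582 Y142.568 F1146
G1 X272.517 Y151.600 F1146
M5
G00 X11.777 Y205.177
M4 S216
G1 X41.285 Y244.911 F3956
G1 X90.246 Y252.142 F3956
G1 X129.980 Y222.634 F3956
G1 X137.211 Y173.673 F3956
G1 X107.703 Y133.939 F3956
G1 X58.742 Y126.708 F3956
G1 X19.008 Y156.216 F3956
G1 X11.777 Y205.177 F3956
M5
G00 X310.531 Y229.198
M4 S216
G1 X122.695 Y36.282 F3956
G1 X292.395 Y28.670 F3956
G1 X301.275 Y69.113 F3956
G1 X311.435 Y65.063 F3956
G1 X206.502 Y156.328 F3956
G1 X310.531 Y229.198 F3956
M5
G00 X0.000 Y0.000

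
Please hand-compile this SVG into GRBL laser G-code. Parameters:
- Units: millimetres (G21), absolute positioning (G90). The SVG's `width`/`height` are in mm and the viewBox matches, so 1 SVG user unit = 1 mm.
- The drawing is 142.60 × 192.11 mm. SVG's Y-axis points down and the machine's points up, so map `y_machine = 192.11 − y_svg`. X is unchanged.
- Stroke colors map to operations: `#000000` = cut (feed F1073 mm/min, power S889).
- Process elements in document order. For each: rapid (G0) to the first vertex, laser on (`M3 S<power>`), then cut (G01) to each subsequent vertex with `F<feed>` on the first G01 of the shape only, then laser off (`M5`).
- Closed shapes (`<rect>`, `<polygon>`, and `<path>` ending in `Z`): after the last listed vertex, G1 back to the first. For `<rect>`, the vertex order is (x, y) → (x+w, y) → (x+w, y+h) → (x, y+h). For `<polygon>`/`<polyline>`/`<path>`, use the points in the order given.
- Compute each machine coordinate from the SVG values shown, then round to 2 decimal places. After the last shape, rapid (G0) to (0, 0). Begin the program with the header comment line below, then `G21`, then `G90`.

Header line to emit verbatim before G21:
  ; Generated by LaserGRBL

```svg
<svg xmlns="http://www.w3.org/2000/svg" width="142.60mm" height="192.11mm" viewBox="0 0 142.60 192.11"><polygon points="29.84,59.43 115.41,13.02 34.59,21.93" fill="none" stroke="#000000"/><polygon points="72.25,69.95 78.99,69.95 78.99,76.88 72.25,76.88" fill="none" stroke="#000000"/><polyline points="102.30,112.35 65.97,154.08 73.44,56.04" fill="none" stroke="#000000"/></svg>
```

; Generated by LaserGRBL
G21
G90
G0 X29.84 Y132.68
M3 S889
G01 X115.41 Y179.09 F1073
G01 X34.59 Y170.18
G01 X29.84 Y132.68
M5
G0 X72.25 Y122.16
M3 S889
G01 X78.99 Y122.16 F1073
G01 X78.99 Y115.23
G01 X72.25 Y115.23
G01 X72.25 Y122.16
M5
G0 X102.30 Y79.76
M3 S889
G01 X65.97 Y38.03 F1073
G01 X73.44 Y136.07
M5
G0 X0.00 Y0.00

Since the viewBox matches the mm dimensions, user units are millimetres directly. The only transform is the Y-flip y_m = 192.11 − y_svg.

Shape 1 is a closed polygon drawn with `<polygon>`. Its stroke #000000 means cut at S889, F1073. After flipping Y the toolpath is (29.84,132.68) → (115.41,179.09) → (34.59,170.18) → (29.84,132.68), returning to the start.

Shape 2 is a rectangle drawn with `<polygon>`. Its stroke #000000 means cut at S889, F1073. After flipping Y the toolpath is (72.25,122.16) → (78.99,122.16) → (78.99,115.23) → (72.25,115.23) → (72.25,122.16), returning to the start.

Shape 3 is a open polyline drawn with `<polyline>`. Its stroke #000000 means cut at S889, F1073. After flipping Y the toolpath is (102.30,79.76) → (65.97,38.03) → (73.44,136.07).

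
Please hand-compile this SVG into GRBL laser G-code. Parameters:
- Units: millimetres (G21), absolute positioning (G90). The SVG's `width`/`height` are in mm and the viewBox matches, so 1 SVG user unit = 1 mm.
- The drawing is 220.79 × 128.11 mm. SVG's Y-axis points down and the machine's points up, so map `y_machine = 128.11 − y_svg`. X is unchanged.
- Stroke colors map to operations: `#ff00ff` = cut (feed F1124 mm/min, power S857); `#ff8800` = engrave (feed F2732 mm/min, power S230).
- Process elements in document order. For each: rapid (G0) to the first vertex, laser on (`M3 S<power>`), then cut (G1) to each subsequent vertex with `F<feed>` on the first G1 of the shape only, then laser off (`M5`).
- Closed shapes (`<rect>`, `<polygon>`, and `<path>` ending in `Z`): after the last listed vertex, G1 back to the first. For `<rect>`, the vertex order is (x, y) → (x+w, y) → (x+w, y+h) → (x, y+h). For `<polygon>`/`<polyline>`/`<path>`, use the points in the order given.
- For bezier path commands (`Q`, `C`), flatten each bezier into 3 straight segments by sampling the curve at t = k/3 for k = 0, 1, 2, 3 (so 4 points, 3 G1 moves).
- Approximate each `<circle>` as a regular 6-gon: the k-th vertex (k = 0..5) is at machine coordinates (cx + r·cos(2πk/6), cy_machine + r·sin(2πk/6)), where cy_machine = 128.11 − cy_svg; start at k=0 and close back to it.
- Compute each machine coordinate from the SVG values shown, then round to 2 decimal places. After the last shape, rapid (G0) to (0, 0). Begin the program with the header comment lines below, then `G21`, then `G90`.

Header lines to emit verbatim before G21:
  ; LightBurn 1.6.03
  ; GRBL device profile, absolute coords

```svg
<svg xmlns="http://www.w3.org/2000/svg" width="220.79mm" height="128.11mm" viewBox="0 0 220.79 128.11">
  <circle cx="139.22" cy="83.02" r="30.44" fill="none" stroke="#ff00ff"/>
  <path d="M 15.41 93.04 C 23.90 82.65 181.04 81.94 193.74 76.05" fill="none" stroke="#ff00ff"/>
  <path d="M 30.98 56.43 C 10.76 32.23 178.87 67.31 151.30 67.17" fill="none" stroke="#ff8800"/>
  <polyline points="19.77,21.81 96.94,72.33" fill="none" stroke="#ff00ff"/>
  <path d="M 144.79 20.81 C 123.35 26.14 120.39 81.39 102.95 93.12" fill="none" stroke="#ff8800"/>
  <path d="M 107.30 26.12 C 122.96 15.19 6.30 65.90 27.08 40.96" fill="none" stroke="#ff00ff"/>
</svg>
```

Since the viewBox matches the mm dimensions, user units are millimetres directly. The only transform is the Y-flip y_m = 128.11 − y_svg.

Shape 1 is a circle drawn with `<circle>`. Its stroke #ff00ff means cut at S857, F1124. After flipping Y the toolpath is (169.66,45.09) → (154.44,71.45) → (124.00,71.45) → (108.78,45.09) → (124.00,18.73) → (154.44,18.73) → (169.66,45.09), returning to the start.

Shape 2 is a cubic bezier drawn with `<path>`. Its stroke #ff00ff means cut at S857, F1124. After flipping Y the toolpath is (15.41,35.07) → (62.59,42.78) → (143.75,47.35) → (193.74,52.06).

Shape 3 is a cubic bezier drawn with `<path>`. Its stroke #ff8800 means engrave at S230, F2732. After flipping Y the toolpath is (30.98,71.68) → (59.31,79.62) → (127.87,69.04) → (151.30,60.94).

Shape 4 is a line segment drawn with `<polyline>`. Its stroke #ff00ff means cut at S857, F1124. After flipping Y the toolpath is (19.77,106.30) → (96.94,55.78).

Shape 5 is a cubic bezier drawn with `<path>`. Its stroke #ff8800 means engrave at S230, F2732. After flipping Y the toolpath is (144.79,107.30) → (128.29,88.79) → (116.78,57.77) → (102.95,34.99).

Shape 6 is a cubic bezier drawn with `<path>`. Its stroke #ff00ff means cut at S857, F1124. After flipping Y the toolpath is (107.30,101.99) → (88.84,97.46) → (42.12,82.34) → (27.08,87.15).

; LightBurn 1.6.03
; GRBL device profile, absolute coords
G21
G90
G0 X169.66 Y45.09
M3 S857
G1 X154.44 Y71.45 F1124
G1 X124.00 Y71.45
G1 X108.78 Y45.09
G1 X124.00 Y18.73
G1 X154.44 Y18.73
G1 X169.66 Y45.09
M5
G0 X15.41 Y35.07
M3 S857
G1 X62.59 Y42.78 F1124
G1 X143.75 Y47.35
G1 X193.74 Y52.06
M5
G0 X30.98 Y71.68
M3 S230
G1 X59.31 Y79.62 F2732
G1 X127.87 Y69.04
G1 X151.30 Y60.94
M5
G0 X19.77 Y106.30
M3 S857
G1 X96.94 Y55.78 F1124
M5
G0 X144.79 Y107.30
M3 S230
G1 X128.29 Y88.79 F2732
G1 X116.78 Y57.77
G1 X102.95 Y34.99
M5
G0 X107.30 Y101.99
M3 S857
G1 X88.84 Y97.46 F1124
G1 X42.12 Y82.34
G1 X27.08 Y87.15
M5
G0 X0.00 Y0.00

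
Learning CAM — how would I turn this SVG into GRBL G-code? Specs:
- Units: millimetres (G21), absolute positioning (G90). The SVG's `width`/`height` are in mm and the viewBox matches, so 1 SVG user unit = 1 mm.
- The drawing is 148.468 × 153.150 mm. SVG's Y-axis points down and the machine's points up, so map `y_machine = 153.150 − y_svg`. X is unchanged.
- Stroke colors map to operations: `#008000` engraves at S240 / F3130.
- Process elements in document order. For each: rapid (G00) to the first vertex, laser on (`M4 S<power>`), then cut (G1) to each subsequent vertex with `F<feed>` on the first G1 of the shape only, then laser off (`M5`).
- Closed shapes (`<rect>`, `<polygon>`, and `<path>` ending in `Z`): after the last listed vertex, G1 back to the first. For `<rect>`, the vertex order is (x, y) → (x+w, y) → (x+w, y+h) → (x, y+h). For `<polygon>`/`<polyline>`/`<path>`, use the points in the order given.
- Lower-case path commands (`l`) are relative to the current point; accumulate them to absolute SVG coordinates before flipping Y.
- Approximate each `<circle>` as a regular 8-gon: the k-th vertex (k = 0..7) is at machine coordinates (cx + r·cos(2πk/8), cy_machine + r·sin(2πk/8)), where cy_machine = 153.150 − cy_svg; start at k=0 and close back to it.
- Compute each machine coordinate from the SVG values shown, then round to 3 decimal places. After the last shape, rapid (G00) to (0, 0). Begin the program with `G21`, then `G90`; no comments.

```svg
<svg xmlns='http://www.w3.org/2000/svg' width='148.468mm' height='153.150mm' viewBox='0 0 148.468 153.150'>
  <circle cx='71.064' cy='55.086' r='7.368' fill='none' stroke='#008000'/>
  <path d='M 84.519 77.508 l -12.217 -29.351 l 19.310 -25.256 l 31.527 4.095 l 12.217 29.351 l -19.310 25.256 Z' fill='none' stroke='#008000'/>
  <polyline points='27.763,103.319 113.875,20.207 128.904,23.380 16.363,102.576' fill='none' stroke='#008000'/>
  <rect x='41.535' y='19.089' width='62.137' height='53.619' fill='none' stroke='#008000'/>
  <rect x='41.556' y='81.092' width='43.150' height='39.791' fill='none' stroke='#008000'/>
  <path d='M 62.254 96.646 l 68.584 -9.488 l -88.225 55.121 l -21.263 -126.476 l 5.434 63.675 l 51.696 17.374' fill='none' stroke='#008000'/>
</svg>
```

G21
G90
G00 X78.432 Y98.064
M4 S240
G1 X76.274 Y103.274 F3130
G1 X71.064 Y105.432
G1 X65.854 Y103.274
G1 X63.696 Y98.064
G1 X65.854 Y92.854
G1 X71.064 Y90.696
G1 X76.274 Y92.854
G1 X78.432 Y98.064
M5
G00 X84.519 Y75.642
M4 S240
G1 X72.302 Y104.993 F3130
G1 X91.612 Y130.249
G1 X123.139 Y126.154
G1 X135.356 Y96.803
G1 X116.046 Y71.547
G1 X84.519 Y75.642
M5
G00 X27.763 Y49.831
M4 S240
G1 X113.875 Y132.943 F3130
G1 X128.904 Y129.770
G1 X16.363 Y50.574
M5
G00 X41.535 Y134.061
M4 S240
G1 X103.672 Y134.061 F3130
G1 X103.672 Y80.442
G1 X41.535 Y80.442
G1 X41.535 Y134.061
M5
G00 X41.556 Y72.058
M4 S240
G1 X84.706 Y72.058 F3130
G1 X84.706 Y32.267
G1 X41.556 Y32.267
G1 X41.556 Y72.058
M5
G00 X62.254 Y56.504
M4 S240
G1 X130.838 Y65.992 F3130
G1 X42.613 Y10.871
G1 X21.350 Y137.347
G1 X26.784 Y73.672
G1 X78.480 Y56.298
M5
G00 X0.000 Y0.000

viewBox `0 0 148.468 153.150` with mm width/height → 1 unit = 1 mm. Flip: y_m = 153.150 − y_svg.

**Shape 1** — `<circle>` circle, stroke `#008000` → engrave (S240, F3130). Machine vertices: (78.432,98.064) → (76.274,103.274) → (71.064,105.432) → (65.854,103.274) → (63.696,98.064) → (65.854,92.854) → (71.064,90.696) → (76.274,92.854) → (78.432,98.064). Closed: final G1 returns to the first vertex.

**Shape 2** — `<path>` regular polygon, stroke `#008000` → engrave (S240, F3130). Machine vertices: (84.519,75.642) → (72.302,104.993) → (91.612,130.249) → (123.139,126.154) → (135.356,96.803) → (116.046,71.547) → (84.519,75.642). Closed: final G1 returns to the first vertex.

**Shape 3** — `<polyline>` open polyline, stroke `#008000` → engrave (S240, F3130). Machine vertices: (27.763,49.831) → (113.875,132.943) → (128.904,129.770) → (16.363,50.574). Open path.

**Shape 4** — `<rect>` rectangle, stroke `#008000` → engrave (S240, F3130). Machine vertices: (41.535,134.061) → (103.672,134.061) → (103.672,80.442) → (41.535,80.442) → (41.535,134.061). Closed: final G1 returns to the first vertex.

**Shape 5** — `<rect>` rectangle, stroke `#008000` → engrave (S240, F3130). Machine vertices: (41.556,72.058) → (84.706,72.058) → (84.706,32.267) → (41.556,32.267) → (41.556,72.058). Closed: final G1 returns to the first vertex.

**Shape 6** — `<path>` open polyline, stroke `#008000` → engrave (S240, F3130). Machine vertices: (62.254,56.504) → (130.838,65.992) → (42.613,10.871) → (21.350,137.347) → (26.784,73.672) → (78.480,56.298). Open path.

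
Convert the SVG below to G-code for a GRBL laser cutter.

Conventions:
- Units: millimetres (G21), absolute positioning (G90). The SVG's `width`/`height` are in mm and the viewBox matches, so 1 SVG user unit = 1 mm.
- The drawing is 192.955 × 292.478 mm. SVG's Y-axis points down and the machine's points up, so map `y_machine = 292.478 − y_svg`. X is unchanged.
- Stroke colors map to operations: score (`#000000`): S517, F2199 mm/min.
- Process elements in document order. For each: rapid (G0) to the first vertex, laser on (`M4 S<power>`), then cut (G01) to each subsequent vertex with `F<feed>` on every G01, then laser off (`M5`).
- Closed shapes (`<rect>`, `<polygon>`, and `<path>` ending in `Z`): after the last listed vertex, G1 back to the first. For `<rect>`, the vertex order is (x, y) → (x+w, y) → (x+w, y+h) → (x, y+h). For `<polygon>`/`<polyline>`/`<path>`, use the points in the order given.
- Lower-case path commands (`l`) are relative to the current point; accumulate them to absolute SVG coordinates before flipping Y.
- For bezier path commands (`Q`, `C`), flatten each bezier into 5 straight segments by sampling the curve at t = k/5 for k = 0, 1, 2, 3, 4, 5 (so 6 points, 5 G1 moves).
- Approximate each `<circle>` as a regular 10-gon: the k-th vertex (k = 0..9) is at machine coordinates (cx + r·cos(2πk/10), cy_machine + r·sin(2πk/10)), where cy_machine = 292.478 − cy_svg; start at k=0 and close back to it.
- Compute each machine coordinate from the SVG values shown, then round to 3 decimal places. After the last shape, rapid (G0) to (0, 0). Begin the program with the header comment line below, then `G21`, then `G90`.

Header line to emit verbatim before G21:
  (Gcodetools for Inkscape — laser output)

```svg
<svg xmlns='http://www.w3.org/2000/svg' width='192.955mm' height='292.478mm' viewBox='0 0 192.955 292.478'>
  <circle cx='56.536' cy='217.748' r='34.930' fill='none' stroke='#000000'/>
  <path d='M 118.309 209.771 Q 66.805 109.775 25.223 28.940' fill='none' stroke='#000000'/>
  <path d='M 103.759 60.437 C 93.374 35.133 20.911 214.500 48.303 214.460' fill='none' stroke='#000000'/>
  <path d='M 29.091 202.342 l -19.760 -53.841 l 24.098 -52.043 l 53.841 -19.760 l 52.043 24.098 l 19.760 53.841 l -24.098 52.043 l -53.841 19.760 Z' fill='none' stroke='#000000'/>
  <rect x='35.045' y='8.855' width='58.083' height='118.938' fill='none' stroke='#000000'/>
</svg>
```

viewBox `0 0 192.955 292.478` with mm width/height → 1 unit = 1 mm. Flip: y_m = 292.478 − y_svg.

**Shape 1** — `<circle>` circle, stroke `#000000` → score (S517, F2199). Machine vertices: (91.466,74.730) → (84.795,95.261) → (67.330,107.950) → (45.742,107.950) → (28.277,95.261) → (21.606,74.730) → (28.277,54.199) → (45.742,41.510) → (67.330,41.510) → (84.795,54.199) → (91.466,74.730). Closed: final G1 returns to the first vertex.

**Shape 2** — `<path>` quadratic bezier, stroke `#000000` → score (S517, F2199). Control points (SVG): P0=(118.309,209.771), P1=(66.805,109.775), P2=(25.223,28.940); sampled at t=k/5. Machine vertices: (118.309,82.707) → (98.104,121.939) → (78.693,159.638) → (60.076,195.804) → (42.253,230.438) → (25.223,263.538). Open path.

**Shape 3** — `<path>` cubic bezier, stroke `#000000` → score (S517, F2199). Control points (SVG): P0=(103.759,60.437), P1=(93.374,35.133), P2=(20.911,214.500), P3=(48.303,214.460); sampled at t=k/5. Machine vertices: (103.759,232.041) → (91.374,225.736) → (71.863,188.745) → (52.999,139.504) → (42.555,96.450) → (48.303,78.018). Open path.

**Shape 4** — `<path>` regular polygon, stroke `#000000` → score (S517, F2199). Machine vertices: (29.091,90.136) → (9.331,143.977) → (33.429,196.020) → (87.270,215.780) → (139.313,191.682) → (159.073,137.841) → (134.975,85.798) → (81.134,66.038) → (29.091,90.136). Closed: final G1 returns to the first vertex.

**Shape 5** — `<rect>` rectangle, stroke `#000000` → score (S517, F2199). Machine vertices: (35.045,283.623) → (93.128,283.623) → (93.128,164.685) → (35.045,164.685) → (35.045,283.623). Closed: final G1 returns to the first vertex.

(Gcodetools for Inkscape — laser output)
G21
G90
G0 X91.466 Y74.730
M4 S517
G01 X84.795 Y95.261 F2199
G01 X67.330 Y107.950 F2199
G01 X45.742 Y107.950 F2199
G01 X28.277 Y95.261 F2199
G01 X21.606 Y74.730 F2199
G01 X28.277 Y54.199 F2199
G01 X45.742 Y41.510 F2199
G01 X67.330 Y41.510 F2199
G01 X84.795 Y54.199 F2199
G01 X91.466 Y74.730 F2199
M5
G0 X118.309 Y82.707
M4 S517
G01 X98.104 Y121.939 F2199
G01 X78.693 Y159.638 F2199
G01 X60.076 Y195.804 F2199
G01 X42.253 Y230.438 F2199
G01 X25.223 Y263.538 F2199
M5
G0 X103.759 Y232.041
M4 S517
G01 X91.374 Y225.736 F2199
G01 X71.863 Y188.745 F2199
G01 X52.999 Y139.504 F2199
G01 X42.555 Y96.450 F2199
G01 X48.303 Y78.018 F2199
M5
G0 X29.091 Y90.136
M4 S517
G01 X9.331 Y143.977 F2199
G01 X33.429 Y196.020 F2199
G01 X87.270 Y215.780 F2199
G01 X139.313 Y191.682 F2199
G01 X159.073 Y137.841 F2199
G01 X134.975 Y85.798 F2199
G01 X81.134 Y66.038 F2199
G01 X29.091 Y90.136 F2199
M5
G0 X35.045 Y283.623
M4 S517
G01 X93.128 Y283.623 F2199
G01 X93.128 Y164.685 F2199
G01 X35.045 Y164.685 F2199
G01 X35.045 Y283.623 F2199
M5
G0 X0.000 Y0.000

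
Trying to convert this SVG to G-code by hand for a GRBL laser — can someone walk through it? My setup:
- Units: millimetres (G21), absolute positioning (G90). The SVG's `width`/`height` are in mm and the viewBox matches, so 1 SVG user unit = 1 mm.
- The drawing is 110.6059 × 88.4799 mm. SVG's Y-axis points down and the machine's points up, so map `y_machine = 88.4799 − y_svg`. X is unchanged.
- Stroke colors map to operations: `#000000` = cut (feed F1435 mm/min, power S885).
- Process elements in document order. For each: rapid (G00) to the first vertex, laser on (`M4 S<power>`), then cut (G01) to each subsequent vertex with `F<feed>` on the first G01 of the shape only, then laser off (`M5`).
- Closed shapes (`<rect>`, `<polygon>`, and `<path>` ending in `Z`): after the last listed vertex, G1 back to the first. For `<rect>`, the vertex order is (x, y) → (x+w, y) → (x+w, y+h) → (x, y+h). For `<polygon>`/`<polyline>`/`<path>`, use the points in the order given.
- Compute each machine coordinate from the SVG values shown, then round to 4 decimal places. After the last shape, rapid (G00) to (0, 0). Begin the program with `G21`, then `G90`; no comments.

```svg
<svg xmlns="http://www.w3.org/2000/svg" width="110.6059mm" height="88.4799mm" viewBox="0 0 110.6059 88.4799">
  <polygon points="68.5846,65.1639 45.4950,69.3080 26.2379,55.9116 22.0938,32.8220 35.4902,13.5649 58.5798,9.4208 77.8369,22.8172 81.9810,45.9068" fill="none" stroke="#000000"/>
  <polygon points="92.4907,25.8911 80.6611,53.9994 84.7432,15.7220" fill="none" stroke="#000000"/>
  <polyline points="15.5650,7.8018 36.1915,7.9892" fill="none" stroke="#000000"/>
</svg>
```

Since the viewBox matches the mm dimensions, user units are millimetres directly. The only transform is the Y-flip y_m = 88.4799 − y_svg.

Shape 1 is a regular polygon drawn with `<polygon>`. Its stroke #000000 means cut at S885, F1435. After flipping Y the toolpath is (68.5846,23.3160) → (45.4950,19.1719) → (26.2379,32.5683) → (22.0938,55.6579) → (35.4902,74.9150) → (58.5798,79.0591) → (77.8369,65.6627) → (81.9810,42.5731) → (68.5846,23.3160), returning to the start.

Shape 2 is a closed polygon drawn with `<polygon>`. Its stroke #000000 means cut at S885, F1435. After flipping Y the toolpath is (92.4907,62.5888) → (80.6611,34.4805) → (84.7432,72.7579) → (92.4907,62.5888), returning to the start.

Shape 3 is a line segment drawn with `<polyline>`. Its stroke #000000 means cut at S885, F1435. After flipping Y the toolpath is (15.5650,80.6781) → (36.1915,80.4907).

G21
G90
G00 X68.5846 Y23.3160
M4 S885
G01 X45.4950 Y19.1719 F1435
G01 X26.2379 Y32.5683
G01 X22.0938 Y55.6579
G01 X35.4902 Y74.9150
G01 X58.5798 Y79.0591
G01 X77.8369 Y65.6627
G01 X81.9810 Y42.5731
G01 X68.5846 Y23.3160
M5
G00 X92.4907 Y62.5888
M4 S885
G01 X80.6611 Y34.4805 F1435
G01 X84.7432 Y72.7579
G01 X92.4907 Y62.5888
M5
G00 X15.5650 Y80.6781
M4 S885
G01 X36.1915 Y80.4907 F1435
M5
G00 X0.0000 Y0.0000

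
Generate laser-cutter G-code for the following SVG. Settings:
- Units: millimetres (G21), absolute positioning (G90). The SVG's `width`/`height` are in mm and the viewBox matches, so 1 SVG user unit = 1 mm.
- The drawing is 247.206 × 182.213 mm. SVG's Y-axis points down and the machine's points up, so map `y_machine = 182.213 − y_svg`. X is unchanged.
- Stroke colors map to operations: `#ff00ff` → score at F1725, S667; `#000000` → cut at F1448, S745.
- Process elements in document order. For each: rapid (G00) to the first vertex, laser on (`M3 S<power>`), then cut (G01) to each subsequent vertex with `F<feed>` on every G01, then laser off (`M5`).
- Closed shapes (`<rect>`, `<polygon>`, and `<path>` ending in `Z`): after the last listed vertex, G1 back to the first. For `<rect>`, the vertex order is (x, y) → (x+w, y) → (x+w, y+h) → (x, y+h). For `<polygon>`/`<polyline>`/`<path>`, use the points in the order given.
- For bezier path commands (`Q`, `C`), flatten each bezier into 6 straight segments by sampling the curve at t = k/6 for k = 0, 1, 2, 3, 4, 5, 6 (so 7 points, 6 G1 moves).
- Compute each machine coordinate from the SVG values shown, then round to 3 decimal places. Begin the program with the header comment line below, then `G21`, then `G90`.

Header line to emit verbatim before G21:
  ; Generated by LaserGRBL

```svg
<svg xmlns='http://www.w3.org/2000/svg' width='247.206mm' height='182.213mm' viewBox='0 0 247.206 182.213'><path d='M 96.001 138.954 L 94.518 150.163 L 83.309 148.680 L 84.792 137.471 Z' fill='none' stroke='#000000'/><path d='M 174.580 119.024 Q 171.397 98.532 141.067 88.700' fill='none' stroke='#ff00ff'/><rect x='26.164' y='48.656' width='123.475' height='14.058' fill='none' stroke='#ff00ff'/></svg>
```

; Generated by LaserGRBL
G21
G90
G00 X96.001 Y43.259
M3 S745
G01 X94.518 Y32.050 F1448
G01 X83.309 Y33.533 F1448
G01 X84.792 Y44.742 F1448
G01 X96.001 Y43.259 F1448
M5
G00 X174.580 Y63.189
M3 S667
G01 X172.765 Y69.724 F1725
G01 X169.442 Y75.666 F1725
G01 X164.610 Y81.016 F1725
G01 X158.271 Y85.774 F1725
G01 X150.423 Y89.940 F1725
G01 X141.067 Y93.513 F1725
M5
G00 X26.164 Y133.557
M3 S667
G01 X149.639 Y133.557 F1725
G01 X149.639 Y119.499 F1725
G01 X26.164 Y119.499 F1725
G01 X26.164 Y133.557 F1725
M5

1 u = 1 mm; y_m = 182.213 − y.

[1] `<path>` regular polygon, #000000→cut S745 F1448: (96.001,43.259) → (94.518,32.050) → (83.309,33.533) → (84.792,44.742) → (96.001,43.259) (closed)

[2] `<path>` quadratic bezier, #ff00ff→score S667 F1725: (174.580,63.189) → (172.765,69.724) → (169.442,75.666) → (164.610,81.016) → (158.271,85.774) → (150.423,89.940) → (141.067,93.513)

[3] `<rect>` rectangle, #ff00ff→score S667 F1725: (26.164,133.557) → (149.639,133.557) → (149.639,119.499) → (26.164,119.499) → (26.164,133.557) (closed)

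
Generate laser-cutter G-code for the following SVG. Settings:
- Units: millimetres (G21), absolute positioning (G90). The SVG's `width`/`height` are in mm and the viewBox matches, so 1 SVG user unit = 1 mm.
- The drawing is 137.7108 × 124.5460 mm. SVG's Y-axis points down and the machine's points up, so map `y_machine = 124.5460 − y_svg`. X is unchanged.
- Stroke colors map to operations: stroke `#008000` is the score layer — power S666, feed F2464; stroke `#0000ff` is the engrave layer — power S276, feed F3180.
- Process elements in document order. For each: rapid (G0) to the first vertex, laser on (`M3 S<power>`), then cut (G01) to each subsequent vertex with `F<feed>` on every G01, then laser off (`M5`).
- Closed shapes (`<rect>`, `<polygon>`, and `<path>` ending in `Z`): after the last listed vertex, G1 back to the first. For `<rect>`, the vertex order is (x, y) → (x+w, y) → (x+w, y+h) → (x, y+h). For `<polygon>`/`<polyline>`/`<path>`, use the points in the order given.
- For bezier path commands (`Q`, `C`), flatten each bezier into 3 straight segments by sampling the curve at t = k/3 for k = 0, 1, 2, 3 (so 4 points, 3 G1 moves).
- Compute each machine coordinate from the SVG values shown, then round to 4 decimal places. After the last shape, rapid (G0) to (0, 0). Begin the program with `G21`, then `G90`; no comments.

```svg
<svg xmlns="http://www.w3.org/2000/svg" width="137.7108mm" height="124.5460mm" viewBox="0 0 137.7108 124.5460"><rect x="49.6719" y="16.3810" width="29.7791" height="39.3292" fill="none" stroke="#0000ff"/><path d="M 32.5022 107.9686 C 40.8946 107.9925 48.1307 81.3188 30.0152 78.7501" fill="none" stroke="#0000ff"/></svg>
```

G21
G90
G0 X49.6719 Y108.1650
M3 S276
G01 X79.4510 Y108.1650 F3180
G01 X79.4510 Y68.8358 F3180
G01 X49.6719 Y68.8358 F3180
G01 X49.6719 Y108.1650 F3180
M5
G0 X32.5022 Y16.5774
M3 S276
G01 X39.6130 Y23.5711 F3180
G01 X40.5763 Y37.0738 F3180
G01 X30.0152 Y45.7959 F3180
M5
G0 X0.0000 Y0.0000

Since the viewBox matches the mm dimensions, user units are millimetres directly. The only transform is the Y-flip y_m = 124.5460 − y_svg.

Shape 1 is a rectangle drawn with `<rect>`. Its stroke #0000ff means engrave at S276, F3180. After flipping Y the toolpath is (49.6719,108.1650) → (79.4510,108.1650) → (79.4510,68.8358) → (49.6719,68.8358) → (49.6719,108.1650), returning to the start.

Shape 2 is a cubic bezier drawn with `<path>`. Its stroke #0000ff means engrave at S276, F3180. After flipping Y the toolpath is (32.5022,16.5774) → (39.6130,23.5711) → (40.5763,37.0738) → (30.0152,45.7959).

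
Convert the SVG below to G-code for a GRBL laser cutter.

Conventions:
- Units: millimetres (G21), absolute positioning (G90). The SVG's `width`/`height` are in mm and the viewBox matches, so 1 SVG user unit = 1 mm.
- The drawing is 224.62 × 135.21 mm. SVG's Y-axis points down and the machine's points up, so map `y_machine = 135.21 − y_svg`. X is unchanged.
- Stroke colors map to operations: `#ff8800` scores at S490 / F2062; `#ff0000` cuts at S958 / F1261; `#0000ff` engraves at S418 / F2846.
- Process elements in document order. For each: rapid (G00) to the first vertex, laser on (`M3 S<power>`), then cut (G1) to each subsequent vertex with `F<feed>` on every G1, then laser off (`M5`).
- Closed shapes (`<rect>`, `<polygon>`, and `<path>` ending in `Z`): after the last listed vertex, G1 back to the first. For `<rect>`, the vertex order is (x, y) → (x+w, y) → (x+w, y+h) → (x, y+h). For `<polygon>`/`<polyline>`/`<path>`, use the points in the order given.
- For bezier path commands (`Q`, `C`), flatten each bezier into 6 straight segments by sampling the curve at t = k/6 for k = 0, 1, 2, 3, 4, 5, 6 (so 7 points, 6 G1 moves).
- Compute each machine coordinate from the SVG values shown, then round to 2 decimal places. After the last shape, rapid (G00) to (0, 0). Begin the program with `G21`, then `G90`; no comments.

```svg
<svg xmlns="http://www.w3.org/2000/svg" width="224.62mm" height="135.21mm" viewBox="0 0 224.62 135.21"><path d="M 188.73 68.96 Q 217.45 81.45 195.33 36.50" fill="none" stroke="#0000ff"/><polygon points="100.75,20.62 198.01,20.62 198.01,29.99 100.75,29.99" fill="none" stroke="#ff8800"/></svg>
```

1 u = 1 mm; y_m = 135.21 − y.

[1] `<path>` quadratic bezier, #0000ff→engrave S418 F2846: (188.73,66.25) → (196.89,63.68) → (202.23,64.31) → (204.74,68.12) → (204.43,75.13) → (201.29,85.32) → (195.33,98.71)

[2] `<polygon>` rectangle, #ff8800→score S490 F2062: (100.75,114.59) → (198.01,114.59) → (198.01,105.22) → (100.75,105.22) → (100.75,114.59) (closed)

G21
G90
G00 X188.73 Y66.25
M3 S418
G1 X196.89 Y63.68 F2846
G1 X202.23 Y64.31 F2846
G1 X204.74 Y68.12 F2846
G1 X204.43 Y75.13 F2846
G1 X201.29 Y85.32 F2846
G1 X195.33 Y98.71 F2846
M5
G00 X100.75 Y114.59
M3 S490
G1 X198.01 Y114.59 F2062
G1 X198.01 Y105.22 F2062
G1 X100.75 Y105.22 F2062
G1 X100.75 Y114.59 F2062
M5
G00 X0.00 Y0.00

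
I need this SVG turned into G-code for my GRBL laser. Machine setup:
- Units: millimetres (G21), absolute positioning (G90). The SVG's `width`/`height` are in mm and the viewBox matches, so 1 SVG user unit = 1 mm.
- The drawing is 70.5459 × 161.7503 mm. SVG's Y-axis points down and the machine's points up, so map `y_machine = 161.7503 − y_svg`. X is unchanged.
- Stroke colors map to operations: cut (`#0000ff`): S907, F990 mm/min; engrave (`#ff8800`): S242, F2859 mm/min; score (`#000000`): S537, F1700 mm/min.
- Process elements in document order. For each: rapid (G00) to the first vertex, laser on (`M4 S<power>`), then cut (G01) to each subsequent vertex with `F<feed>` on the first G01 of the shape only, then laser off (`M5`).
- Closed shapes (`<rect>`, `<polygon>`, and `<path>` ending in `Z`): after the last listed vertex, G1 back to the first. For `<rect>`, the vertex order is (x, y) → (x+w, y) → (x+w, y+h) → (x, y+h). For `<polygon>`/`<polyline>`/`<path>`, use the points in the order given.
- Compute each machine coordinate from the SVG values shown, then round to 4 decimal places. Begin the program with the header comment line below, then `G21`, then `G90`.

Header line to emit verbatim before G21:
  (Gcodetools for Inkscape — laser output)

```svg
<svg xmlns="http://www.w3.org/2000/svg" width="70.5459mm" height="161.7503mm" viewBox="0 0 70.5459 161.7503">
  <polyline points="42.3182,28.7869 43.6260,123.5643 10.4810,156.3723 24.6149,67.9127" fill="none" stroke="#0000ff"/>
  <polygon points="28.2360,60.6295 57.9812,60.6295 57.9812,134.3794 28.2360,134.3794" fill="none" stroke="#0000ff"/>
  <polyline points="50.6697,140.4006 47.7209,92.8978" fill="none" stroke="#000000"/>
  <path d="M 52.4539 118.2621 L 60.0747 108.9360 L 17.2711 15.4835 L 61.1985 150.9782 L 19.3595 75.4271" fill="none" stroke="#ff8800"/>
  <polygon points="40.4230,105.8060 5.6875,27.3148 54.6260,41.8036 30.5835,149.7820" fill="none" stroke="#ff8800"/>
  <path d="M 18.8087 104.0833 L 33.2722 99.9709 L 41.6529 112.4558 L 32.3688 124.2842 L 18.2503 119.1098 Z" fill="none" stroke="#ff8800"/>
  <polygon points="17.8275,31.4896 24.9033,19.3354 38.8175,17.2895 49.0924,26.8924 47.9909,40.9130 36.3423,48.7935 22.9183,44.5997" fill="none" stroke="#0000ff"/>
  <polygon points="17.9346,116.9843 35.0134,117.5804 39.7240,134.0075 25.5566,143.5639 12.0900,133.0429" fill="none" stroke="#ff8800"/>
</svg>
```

1 u = 1 mm; y_m = 161.7503 − y.

[1] `<polyline>` open polyline, #0000ff→cut S907 F990: (42.3182,132.9634) → (43.6260,38.1860) → (10.4810,5.3780) → (24.6149,93.8376)

[2] `<polygon>` rectangle, #0000ff→cut S907 F990: (28.2360,101.1208) → (57.9812,101.1208) → (57.9812,27.3709) → (28.2360,27.3709) → (28.2360,101.1208) (closed)

[3] `<polyline>` line segment, #000000→score S537 F1700: (50.6697,21.3497) → (47.7209,68.8525)

[4] `<path>` open polyline, #ff8800→engrave S242 F2859: (52.4539,43.4882) → (60.0747,52.8143) → (17.2711,146.2668) → (61.1985,10.7721) → (19.3595,86.3232)

[5] `<polygon>` closed polygon, #ff8800→engrave S242 F2859: (40.4230,55.9443) → (5.6875,134.4355) → (54.6260,119.9467) → (30.5835,11.9683) → (40.4230,55.9443) (closed)

[6] `<path>` regular polygon, #ff8800→engrave S242 F2859: (18.8087,57.6670) → (33.2722,61.7794) → (41.6529,49.2945) → (32.3688,37.4661) → (18.2503,42.6405) → (18.8087,57.6670) (closed)

[7] `<polygon>` regular polygon, #0000ff→cut S907 F990: (17.8275,130.2607) → (24.9033,142.4149) → (38.8175,144.4608) → (49.0924,134.8579) → (47.9909,120.8373) → (36.3423,112.9568) → (22.9183,117.1506) → (17.8275,130.2607) (closed)

[8] `<polygon>` regular polygon, #ff8800→engrave S242 F2859: (17.9346,44.7660) → (35.0134,44.1699) → (39.7240,27.7428) → (25.5566,18.1864) → (12.0900,28.7074) → (17.9346,44.7660) (closed)

(Gcodetools for Inkscape — laser output)
G21
G90
G00 X42.3182 Y132.9634
M4 S907
G01 X43.6260 Y38.1860 F990
G01 X10.4810 Y5.3780
G01 X24.6149 Y93.8376
M5
G00 X28.2360 Y101.1208
M4 S907
G01 X57.9812 Y101.1208 F990
G01 X57.9812 Y27.3709
G01 X28.2360 Y27.3709
G01 X28.2360 Y101.1208
M5
G00 X50.6697 Y21.3497
M4 S537
G01 X47.7209 Y68.8525 F1700
M5
G00 X52.4539 Y43.4882
M4 S242
G01 X60.0747 Y52.8143 F2859
G01 X17.2711 Y146.2668
G01 X61.1985 Y10.7721
G01 X19.3595 Y86.3232
M5
G00 X40.4230 Y55.9443
M4 S242
G01 X5.6875 Y134.4355 F2859
G01 X54.6260 Y119.9467
G01 X30.5835 Y11.9683
G01 X40.4230 Y55.9443
M5
G00 X18.8087 Y57.6670
M4 S242
G01 X33.2722 Y61.7794 F2859
G01 X41.6529 Y49.2945
G01 X32.3688 Y37.4661
G01 X18.2503 Y42.6405
G01 X18.8087 Y57.6670
M5
G00 X17.8275 Y130.2607
M4 S907
G01 X24.9033 Y142.4149 F990
G01 X38.8175 Y144.4608
G01 X49.0924 Y134.8579
G01 X47.9909 Y120.8373
G01 X36.3423 Y112.9568
G01 X22.9183 Y117.1506
G01 X17.8275 Y130.2607
M5
G00 X17.9346 Y44.7660
M4 S242
G01 X35.0134 Y44.1699 F2859
G01 X39.7240 Y27.7428
G01 X25.5566 Y18.1864
G01 X12.0900 Y28.7074
G01 X17.9346 Y44.7660
M5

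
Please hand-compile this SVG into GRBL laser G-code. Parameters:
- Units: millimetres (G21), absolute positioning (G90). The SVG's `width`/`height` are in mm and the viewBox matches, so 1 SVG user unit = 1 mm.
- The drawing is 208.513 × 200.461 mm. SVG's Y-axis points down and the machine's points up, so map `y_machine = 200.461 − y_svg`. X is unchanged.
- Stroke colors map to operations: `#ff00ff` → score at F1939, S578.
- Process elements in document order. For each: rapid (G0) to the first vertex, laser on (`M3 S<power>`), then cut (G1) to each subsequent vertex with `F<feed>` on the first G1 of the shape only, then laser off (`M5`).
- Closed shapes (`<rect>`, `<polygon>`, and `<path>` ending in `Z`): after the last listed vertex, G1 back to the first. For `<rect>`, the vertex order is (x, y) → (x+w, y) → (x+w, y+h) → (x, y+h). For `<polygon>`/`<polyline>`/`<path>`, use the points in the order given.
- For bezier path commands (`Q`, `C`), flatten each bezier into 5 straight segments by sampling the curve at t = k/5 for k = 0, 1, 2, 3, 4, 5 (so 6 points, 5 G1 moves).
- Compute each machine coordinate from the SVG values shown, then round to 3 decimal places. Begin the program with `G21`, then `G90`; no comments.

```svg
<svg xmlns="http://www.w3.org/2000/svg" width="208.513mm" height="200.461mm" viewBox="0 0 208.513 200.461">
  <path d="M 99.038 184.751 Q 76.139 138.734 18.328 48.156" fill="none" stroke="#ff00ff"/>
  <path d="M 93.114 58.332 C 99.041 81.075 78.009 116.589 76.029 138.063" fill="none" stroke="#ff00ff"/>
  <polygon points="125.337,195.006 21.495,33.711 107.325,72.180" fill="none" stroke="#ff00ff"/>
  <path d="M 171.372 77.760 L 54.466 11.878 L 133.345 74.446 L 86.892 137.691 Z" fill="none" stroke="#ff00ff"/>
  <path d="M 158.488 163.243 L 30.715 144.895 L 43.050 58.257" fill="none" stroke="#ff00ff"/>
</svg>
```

G21
G90
G0 X99.038 Y15.710
M3 S578
G1 X88.482 Y35.899 F1939
G1 X75.133 Y59.653
G1 X58.991 Y86.972
G1 X40.056 Y117.856
G1 X18.328 Y152.305
M5
G0 X93.114 Y142.129
M3 S578
G1 X93.803 Y127.165 F1939
G1 X90.231 Y110.423
G1 X84.605 Y93.190
G1 X79.135 Y76.753
G1 X76.029 Y62.398
M5
G0 X125.337 Y5.455
M3 S578
G1 X21.495 Y166.750 F1939
G1 X107.325 Y128.281
G1 X125.337 Y5.455
M5
G0 X171.372 Y122.701
M3 S578
G1 X54.466 Y188.583 F1939
G1 X133.345 Y126.015
G1 X86.892 Y62.770
G1 X171.372 Y122.701
M5
G0 X158.488 Y37.218
M3 S578
G1 X30.715 Y55.566 F1939
G1 X43.050 Y142.204
M5

1 u = 1 mm; y_m = 200.461 − y.

[1] `<path>` quadratic bezier, #ff00ff→score S578 F1939: (99.038,15.710) → (88.482,35.899) → (75.133,59.653) → (58.991,86.972) → (40.056,117.856) → (18.328,152.305)

[2] `<path>` cubic bezier, #ff00ff→score S578 F1939: (93.114,142.129) → (93.803,127.165) → (90.231,110.423) → (84.605,93.190) → (79.135,76.753) → (76.029,62.398)

[3] `<polygon>` closed polygon, #ff00ff→score S578 F1939: (125.337,5.455) → (21.495,166.750) → (107.325,128.281) → (125.337,5.455) (closed)

[4] `<path>` closed polygon, #ff00ff→score S578 F1939: (171.372,122.701) → (54.466,188.583) → (133.345,126.015) → (86.892,62.770) → (171.372,122.701) (closed)

[5] `<path>` open polyline, #ff00ff→score S578 F1939: (158.488,37.218) → (30.715,55.566) → (43.050,142.204)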